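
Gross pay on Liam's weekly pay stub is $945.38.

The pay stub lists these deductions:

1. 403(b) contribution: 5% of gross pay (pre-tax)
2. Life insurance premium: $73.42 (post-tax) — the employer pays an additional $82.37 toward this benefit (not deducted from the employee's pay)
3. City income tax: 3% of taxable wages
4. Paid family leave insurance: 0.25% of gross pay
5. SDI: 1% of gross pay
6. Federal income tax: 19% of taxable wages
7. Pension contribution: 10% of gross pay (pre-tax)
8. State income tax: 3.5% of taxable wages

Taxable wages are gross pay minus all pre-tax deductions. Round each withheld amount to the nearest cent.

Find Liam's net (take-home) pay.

$513.43

403(b) contribution: $945.38 × 0.05 = $47.27
Pension contribution: $945.38 × 0.1 = $94.54
Pre-tax total = $47.27 + $94.54 = $141.81
Taxable wages = $945.38 − $141.81 = $803.57
Federal income tax: $803.57 × 0.19 = $152.68
State income tax: $803.57 × 0.035 = $28.12
City income tax: $803.57 × 0.03 = $24.11
SDI: $945.38 × 0.01 = $9.45
Paid family leave insurance: $945.38 × 0.0025 = $2.36
Life insurance premium: $73.42
(Employer's $82.37 toward life insurance premium is not withheld from the employee.)
Total deductions = $47.27 + $94.54 + $152.68 + $28.12 + $24.11 + $9.45 + $2.36 + $73.42 = $431.95
Net pay = $945.38 − $431.95 = $513.43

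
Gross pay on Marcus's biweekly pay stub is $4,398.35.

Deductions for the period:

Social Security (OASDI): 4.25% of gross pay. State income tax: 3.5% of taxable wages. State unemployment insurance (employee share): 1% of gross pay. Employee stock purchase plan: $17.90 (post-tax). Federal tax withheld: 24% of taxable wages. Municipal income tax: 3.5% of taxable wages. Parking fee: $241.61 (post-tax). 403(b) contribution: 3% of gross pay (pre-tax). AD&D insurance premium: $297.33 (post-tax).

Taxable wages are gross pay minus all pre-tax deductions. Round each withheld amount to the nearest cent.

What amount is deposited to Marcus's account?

403(b) contribution: $4,398.35 × 0.03 = $131.95
Taxable wages = $4,398.35 − $131.95 = $4,266.40
State income tax: $4,266.40 × 0.035 = $149.32
Municipal income tax: $4,266.40 × 0.035 = $149.32
Federal tax withheld: $4,266.40 × 0.24 = $1,023.94
State unemployment insurance (employee share): $4,398.35 × 0.01 = $43.98
Social Security (OASDI): $4,398.35 × 0.0425 = $186.93
Employee stock purchase plan: $17.90
Parking fee: $241.61
AD&D insurance premium: $297.33
Total deductions = $131.95 + $149.32 + $149.32 + $1,023.94 + $43.98 + $186.93 + $17.90 + $241.61 + $297.33 = $2,242.28
Net pay = $4,398.35 − $2,242.28 = $2,156.07

$2,156.07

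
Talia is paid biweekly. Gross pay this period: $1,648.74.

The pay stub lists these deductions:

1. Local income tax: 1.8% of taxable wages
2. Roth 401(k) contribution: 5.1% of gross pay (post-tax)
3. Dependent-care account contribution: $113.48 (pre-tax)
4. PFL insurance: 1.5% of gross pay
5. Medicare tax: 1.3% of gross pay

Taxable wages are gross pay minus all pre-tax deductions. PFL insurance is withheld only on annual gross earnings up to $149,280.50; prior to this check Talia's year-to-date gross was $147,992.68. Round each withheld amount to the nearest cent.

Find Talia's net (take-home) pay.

$1,382.79

Dependent-care account contribution: $113.48
Taxable wages = $1,648.74 − $113.48 = $1,535.26
Local income tax: $1,535.26 × 0.018 = $27.63
PFL insurance: only $149,280.50 − $147,992.68 = $1,287.82 of this check is subject → $1,287.82 × 0.015 = $19.32
Medicare tax: $1,648.74 × 0.013 = $21.43
Roth 401(k) contribution: $1,648.74 × 0.051 = $84.09
Total deductions = $113.48 + $27.63 + $19.32 + $21.43 + $84.09 = $265.95
Net pay = $1,648.74 − $265.95 = $1,382.79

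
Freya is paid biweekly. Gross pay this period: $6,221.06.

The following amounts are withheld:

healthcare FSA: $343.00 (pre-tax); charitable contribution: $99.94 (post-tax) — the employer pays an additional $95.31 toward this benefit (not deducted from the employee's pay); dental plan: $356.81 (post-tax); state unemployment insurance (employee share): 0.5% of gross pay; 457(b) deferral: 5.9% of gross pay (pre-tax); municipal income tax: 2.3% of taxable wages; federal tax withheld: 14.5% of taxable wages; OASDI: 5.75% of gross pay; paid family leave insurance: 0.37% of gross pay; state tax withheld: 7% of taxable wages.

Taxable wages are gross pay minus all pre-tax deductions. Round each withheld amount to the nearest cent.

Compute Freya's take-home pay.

$3,330.81

Healthcare FSA: $343.00
457(b) deferral: $6,221.06 × 0.059 = $367.04
Pre-tax total = $343.00 + $367.04 = $710.04
Taxable wages = $6,221.06 − $710.04 = $5,511.02
State tax withheld: $5,511.02 × 0.07 = $385.77
Municipal income tax: $5,511.02 × 0.023 = $126.75
Federal tax withheld: $5,511.02 × 0.145 = $799.10
OASDI: $6,221.06 × 0.0575 = $357.71
State unemployment insurance (employee share): $6,221.06 × 0.005 = $31.11
Paid family leave insurance: $6,221.06 × 0.0037 = $23.02
Charitable contribution: $99.94
Dental plan: $356.81
(Employer's $95.31 toward charitable contribution is not withheld from the employee.)
Total deductions = $343.00 + $367.04 + $385.77 + $126.75 + $799.10 + $357.71 + $31.11 + $23.02 + $99.94 + $356.81 = $2,890.25
Net pay = $6,221.06 − $2,890.25 = $3,330.81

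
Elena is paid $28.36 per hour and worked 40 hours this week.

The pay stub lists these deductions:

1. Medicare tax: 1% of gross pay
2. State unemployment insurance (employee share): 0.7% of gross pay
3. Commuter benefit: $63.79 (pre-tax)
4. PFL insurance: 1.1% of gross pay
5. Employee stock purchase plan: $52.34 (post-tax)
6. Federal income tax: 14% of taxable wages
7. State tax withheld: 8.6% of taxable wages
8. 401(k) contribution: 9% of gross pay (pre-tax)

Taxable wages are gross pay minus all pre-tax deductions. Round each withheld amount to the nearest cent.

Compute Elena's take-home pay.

$665.53

Gross pay: 40 × $28.36 = $1,134.40
401(k) contribution: $1,134.40 × 0.09 = $102.10
Commuter benefit: $63.79
Pre-tax total = $102.10 + $63.79 = $165.89
Taxable wages = $1,134.40 − $165.89 = $968.51
State tax withheld: $968.51 × 0.086 = $83.29
Federal income tax: $968.51 × 0.14 = $135.59
PFL insurance: $1,134.40 × 0.011 = $12.48
State unemployment insurance (employee share): $1,134.40 × 0.007 = $7.94
Medicare tax: $1,134.40 × 0.01 = $11.34
Employee stock purchase plan: $52.34
Total deductions = $102.10 + $63.79 + $83.29 + $135.59 + $12.48 + $7.94 + $11.34 + $52.34 = $468.87
Net pay = $1,134.40 − $468.87 = $665.53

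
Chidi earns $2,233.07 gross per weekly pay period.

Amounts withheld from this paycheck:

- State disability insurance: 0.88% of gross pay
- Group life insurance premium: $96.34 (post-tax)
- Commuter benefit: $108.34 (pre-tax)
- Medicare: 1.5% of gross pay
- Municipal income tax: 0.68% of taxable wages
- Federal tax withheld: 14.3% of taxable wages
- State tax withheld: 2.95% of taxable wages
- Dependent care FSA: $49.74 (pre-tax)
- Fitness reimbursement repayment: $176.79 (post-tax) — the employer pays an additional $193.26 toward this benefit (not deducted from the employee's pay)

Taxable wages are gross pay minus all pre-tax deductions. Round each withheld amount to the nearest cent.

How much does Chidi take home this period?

$1,376.67

Dependent care FSA: $49.74
Commuter benefit: $108.34
Pre-tax total = $49.74 + $108.34 = $158.08
Taxable wages = $2,233.07 − $158.08 = $2,074.99
State tax withheld: $2,074.99 × 0.0295 = $61.21
Municipal income tax: $2,074.99 × 0.0068 = $14.11
Federal tax withheld: $2,074.99 × 0.143 = $296.72
State disability insurance: $2,233.07 × 0.0088 = $19.65
Medicare: $2,233.07 × 0.015 = $33.50
Group life insurance premium: $96.34
Fitness reimbursement repayment: $176.79
(Employer's $193.26 toward fitness reimbursement repayment is not withheld from the employee.)
Total deductions = $49.74 + $108.34 + $61.21 + $14.11 + $296.72 + $19.65 + $33.50 + $96.34 + $176.79 = $856.40
Net pay = $2,233.07 − $856.40 = $1,376.67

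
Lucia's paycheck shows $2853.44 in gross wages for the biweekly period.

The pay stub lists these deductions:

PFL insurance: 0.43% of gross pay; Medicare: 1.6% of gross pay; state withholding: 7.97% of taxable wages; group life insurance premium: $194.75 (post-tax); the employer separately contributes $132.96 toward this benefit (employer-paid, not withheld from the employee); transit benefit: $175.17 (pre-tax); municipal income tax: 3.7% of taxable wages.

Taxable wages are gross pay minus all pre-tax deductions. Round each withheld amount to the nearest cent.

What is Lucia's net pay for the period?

Transit benefit: $175.17
Taxable wages = $2853.44 − $175.17 = $2678.27
Municipal income tax: $2678.27 × 0.037 = $99.10
State withholding: $2678.27 × 0.0797 = $213.46
Medicare: $2853.44 × 0.016 = $45.66
PFL insurance: $2853.44 × 0.0043 = $12.27
Group life insurance premium: $194.75
(Employer's $132.96 toward group life insurance premium is not withheld from the employee.)
Total deductions = $175.17 + $99.10 + $213.46 + $45.66 + $12.27 + $194.75 = $740.41
Net pay = $2853.44 − $740.41 = $2113.03

$2113.03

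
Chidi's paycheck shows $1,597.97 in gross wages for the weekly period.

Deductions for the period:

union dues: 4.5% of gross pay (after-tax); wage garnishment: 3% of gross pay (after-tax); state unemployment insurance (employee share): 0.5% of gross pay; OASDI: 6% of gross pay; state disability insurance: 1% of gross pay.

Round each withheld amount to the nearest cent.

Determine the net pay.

$1,358.27

State unemployment insurance (employee share): $1,597.97 × 0.005 = $7.99
OASDI: $1,597.97 × 0.06 = $95.88
State disability insurance: $1,597.97 × 0.01 = $15.98
Union dues: $1,597.97 × 0.045 = $71.91
Wage garnishment: $1,597.97 × 0.03 = $47.94
Total deductions = $7.99 + $95.88 + $15.98 + $71.91 + $47.94 = $239.70
Net pay = $1,597.97 − $239.70 = $1,358.27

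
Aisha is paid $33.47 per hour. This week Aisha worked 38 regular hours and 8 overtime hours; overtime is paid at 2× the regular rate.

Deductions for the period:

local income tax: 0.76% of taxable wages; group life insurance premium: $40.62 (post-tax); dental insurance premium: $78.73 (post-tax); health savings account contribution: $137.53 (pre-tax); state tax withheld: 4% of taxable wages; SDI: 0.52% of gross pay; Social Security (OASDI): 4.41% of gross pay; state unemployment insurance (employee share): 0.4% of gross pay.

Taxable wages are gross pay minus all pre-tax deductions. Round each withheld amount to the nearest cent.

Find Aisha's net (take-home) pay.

$1,374.68

Regular pay: 38 × $33.47 = $1,271.86
Overtime pay: 8 × $33.47 × 2 = $535.52
Gross pay = $1,271.86 + $535.52 = $1,807.38
Health savings account contribution: $137.53
Taxable wages = $1,807.38 − $137.53 = $1,669.85
State tax withheld: $1,669.85 × 0.04 = $66.79
Local income tax: $1,669.85 × 0.0076 = $12.69
Social Security (OASDI): $1,807.38 × 0.0441 = $79.71
SDI: $1,807.38 × 0.0052 = $9.40
State unemployment insurance (employee share): $1,807.38 × 0.004 = $7.23
Group life insurance premium: $40.62
Dental insurance premium: $78.73
Total deductions = $137.53 + $66.79 + $12.69 + $79.71 + $9.40 + $7.23 + $40.62 + $78.73 = $432.70
Net pay = $1,807.38 − $432.70 = $1,374.68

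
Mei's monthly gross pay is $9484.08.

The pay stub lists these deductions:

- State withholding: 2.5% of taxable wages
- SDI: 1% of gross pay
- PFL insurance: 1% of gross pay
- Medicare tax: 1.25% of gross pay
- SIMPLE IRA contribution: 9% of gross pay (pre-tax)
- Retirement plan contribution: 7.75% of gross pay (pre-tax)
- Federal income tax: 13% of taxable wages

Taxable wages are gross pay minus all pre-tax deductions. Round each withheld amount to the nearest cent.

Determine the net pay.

SIMPLE IRA contribution: $9484.08 × 0.09 = $853.57
Retirement plan contribution: $9484.08 × 0.0775 = $735.02
Pre-tax total = $853.57 + $735.02 = $1588.59
Taxable wages = $9484.08 − $1588.59 = $7895.49
State withholding: $7895.49 × 0.025 = $197.39
Federal income tax: $7895.49 × 0.13 = $1026.41
SDI: $9484.08 × 0.01 = $94.84
Medicare tax: $9484.08 × 0.0125 = $118.55
PFL insurance: $9484.08 × 0.01 = $94.84
Total deductions = $853.57 + $735.02 + $197.39 + $1026.41 + $94.84 + $118.55 + $94.84 = $3120.62
Net pay = $9484.08 − $3120.62 = $6363.46

$6363.46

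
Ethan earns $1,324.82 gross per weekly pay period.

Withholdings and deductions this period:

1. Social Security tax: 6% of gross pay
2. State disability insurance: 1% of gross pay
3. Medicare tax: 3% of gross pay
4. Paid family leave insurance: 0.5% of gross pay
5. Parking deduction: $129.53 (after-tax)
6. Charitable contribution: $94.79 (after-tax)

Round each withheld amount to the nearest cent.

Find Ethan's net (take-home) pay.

State disability insurance: $1,324.82 × 0.01 = $13.25
Social Security tax: $1,324.82 × 0.06 = $79.49
Paid family leave insurance: $1,324.82 × 0.005 = $6.62
Medicare tax: $1,324.82 × 0.03 = $39.74
Parking deduction: $129.53
Charitable contribution: $94.79
Total deductions = $13.25 + $79.49 + $6.62 + $39.74 + $129.53 + $94.79 = $363.42
Net pay = $1,324.82 − $363.42 = $961.40

$961.40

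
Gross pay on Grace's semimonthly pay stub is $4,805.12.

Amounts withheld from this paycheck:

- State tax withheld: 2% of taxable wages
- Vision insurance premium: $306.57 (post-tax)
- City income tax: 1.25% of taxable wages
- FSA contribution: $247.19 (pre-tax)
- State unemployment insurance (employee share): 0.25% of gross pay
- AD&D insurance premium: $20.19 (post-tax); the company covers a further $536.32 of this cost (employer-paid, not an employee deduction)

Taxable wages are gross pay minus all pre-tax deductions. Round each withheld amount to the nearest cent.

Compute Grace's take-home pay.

$4,071.03

FSA contribution: $247.19
Taxable wages = $4,805.12 − $247.19 = $4,557.93
City income tax: $4,557.93 × 0.0125 = $56.97
State tax withheld: $4,557.93 × 0.02 = $91.16
State unemployment insurance (employee share): $4,805.12 × 0.0025 = $12.01
Vision insurance premium: $306.57
AD&D insurance premium: $20.19
(Employer's $536.32 toward AD&D insurance premium is not withheld from the employee.)
Total deductions = $247.19 + $56.97 + $91.16 + $12.01 + $306.57 + $20.19 = $734.09
Net pay = $4,805.12 − $734.09 = $4,071.03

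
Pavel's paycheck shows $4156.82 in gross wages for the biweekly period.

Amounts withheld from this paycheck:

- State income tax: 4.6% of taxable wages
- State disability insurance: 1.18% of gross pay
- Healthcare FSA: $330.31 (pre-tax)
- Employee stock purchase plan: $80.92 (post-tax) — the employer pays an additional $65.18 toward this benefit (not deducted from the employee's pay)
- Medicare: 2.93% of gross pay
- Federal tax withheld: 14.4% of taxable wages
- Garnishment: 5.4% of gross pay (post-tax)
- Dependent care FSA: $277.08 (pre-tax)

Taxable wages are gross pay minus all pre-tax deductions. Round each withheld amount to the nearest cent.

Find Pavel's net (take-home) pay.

$2398.81

Dependent care FSA: $277.08
Healthcare FSA: $330.31
Pre-tax total = $277.08 + $330.31 = $607.39
Taxable wages = $4156.82 − $607.39 = $3549.43
State income tax: $3549.43 × 0.046 = $163.27
Federal tax withheld: $3549.43 × 0.144 = $511.12
Medicare: $4156.82 × 0.0293 = $121.79
State disability insurance: $4156.82 × 0.0118 = $49.05
Garnishment: $4156.82 × 0.054 = $224.47
Employee stock purchase plan: $80.92
(Employer's $65.18 toward employee stock purchase plan is not withheld from the employee.)
Total deductions = $277.08 + $330.31 + $163.27 + $511.12 + $121.79 + $49.05 + $224.47 + $80.92 = $1758.01
Net pay = $4156.82 − $1758.01 = $2398.81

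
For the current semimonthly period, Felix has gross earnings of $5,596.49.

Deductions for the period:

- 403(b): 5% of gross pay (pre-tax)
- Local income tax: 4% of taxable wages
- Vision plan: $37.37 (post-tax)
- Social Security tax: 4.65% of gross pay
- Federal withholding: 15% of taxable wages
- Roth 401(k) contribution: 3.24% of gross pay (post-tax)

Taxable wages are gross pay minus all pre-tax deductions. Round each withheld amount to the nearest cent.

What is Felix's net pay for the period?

403(b): $5,596.49 × 0.05 = $279.82
Taxable wages = $5,596.49 − $279.82 = $5,316.67
Local income tax: $5,316.67 × 0.04 = $212.67
Federal withholding: $5,316.67 × 0.15 = $797.50
Social Security tax: $5,596.49 × 0.0465 = $260.24
Vision plan: $37.37
Roth 401(k) contribution: $5,596.49 × 0.0324 = $181.33
Total deductions = $279.82 + $212.67 + $797.50 + $260.24 + $37.37 + $181.33 = $1,768.93
Net pay = $5,596.49 − $1,768.93 = $3,827.56

$3,827.56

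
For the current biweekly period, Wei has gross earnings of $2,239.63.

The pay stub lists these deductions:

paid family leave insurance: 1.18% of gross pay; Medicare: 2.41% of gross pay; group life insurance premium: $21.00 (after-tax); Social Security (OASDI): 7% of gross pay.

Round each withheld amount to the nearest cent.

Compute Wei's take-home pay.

$1,981.45

Medicare: $2,239.63 × 0.0241 = $53.98
Paid family leave insurance: $2,239.63 × 0.0118 = $26.43
Social Security (OASDI): $2,239.63 × 0.07 = $156.77
Group life insurance premium: $21.00
Total deductions = $53.98 + $26.43 + $156.77 + $21.00 = $258.18
Net pay = $2,239.63 − $258.18 = $1,981.45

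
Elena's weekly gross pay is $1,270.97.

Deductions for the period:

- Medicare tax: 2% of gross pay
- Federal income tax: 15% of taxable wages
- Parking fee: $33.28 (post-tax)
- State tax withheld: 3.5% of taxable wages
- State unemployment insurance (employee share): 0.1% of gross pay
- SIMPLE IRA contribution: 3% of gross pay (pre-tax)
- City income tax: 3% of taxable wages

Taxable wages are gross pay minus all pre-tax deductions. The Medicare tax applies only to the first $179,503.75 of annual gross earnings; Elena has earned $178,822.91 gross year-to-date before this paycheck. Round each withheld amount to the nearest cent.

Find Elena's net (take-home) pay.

$919.60

SIMPLE IRA contribution: $1,270.97 × 0.03 = $38.13
Taxable wages = $1,270.97 − $38.13 = $1,232.84
Federal income tax: $1,232.84 × 0.15 = $184.93
City income tax: $1,232.84 × 0.03 = $36.99
State tax withheld: $1,232.84 × 0.035 = $43.15
Medicare tax: only $179,503.75 − $178,822.91 = $680.84 of this check is subject → $680.84 × 0.02 = $13.62
State unemployment insurance (employee share): $1,270.97 × 0.001 = $1.27
Parking fee: $33.28
Total deductions = $38.13 + $184.93 + $36.99 + $43.15 + $13.62 + $1.27 + $33.28 = $351.37
Net pay = $1,270.97 − $351.37 = $919.60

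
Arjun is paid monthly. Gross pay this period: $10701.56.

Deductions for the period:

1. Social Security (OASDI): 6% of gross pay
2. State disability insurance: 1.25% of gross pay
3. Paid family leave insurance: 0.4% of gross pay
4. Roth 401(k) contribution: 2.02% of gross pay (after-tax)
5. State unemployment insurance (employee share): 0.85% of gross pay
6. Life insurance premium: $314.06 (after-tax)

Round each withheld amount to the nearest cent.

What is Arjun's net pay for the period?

$9261.70

Social Security (OASDI): $10701.56 × 0.06 = $642.09
State disability insurance: $10701.56 × 0.0125 = $133.77
Paid family leave insurance: $10701.56 × 0.004 = $42.81
State unemployment insurance (employee share): $10701.56 × 0.0085 = $90.96
Roth 401(k) contribution: $10701.56 × 0.0202 = $216.17
Life insurance premium: $314.06
Total deductions = $642.09 + $133.77 + $42.81 + $90.96 + $216.17 + $314.06 = $1439.86
Net pay = $10701.56 − $1439.86 = $9261.70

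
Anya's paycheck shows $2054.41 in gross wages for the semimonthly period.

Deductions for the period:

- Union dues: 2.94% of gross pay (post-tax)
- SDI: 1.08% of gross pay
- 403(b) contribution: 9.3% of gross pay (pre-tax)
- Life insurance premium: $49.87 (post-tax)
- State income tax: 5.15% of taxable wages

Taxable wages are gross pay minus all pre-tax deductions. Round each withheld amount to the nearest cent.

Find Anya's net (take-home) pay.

403(b) contribution: $2054.41 × 0.093 = $191.06
Taxable wages = $2054.41 − $191.06 = $1863.35
State income tax: $1863.35 × 0.0515 = $95.96
SDI: $2054.41 × 0.0108 = $22.19
Life insurance premium: $49.87
Union dues: $2054.41 × 0.0294 = $60.40
Total deductions = $191.06 + $95.96 + $22.19 + $49.87 + $60.40 = $419.48
Net pay = $2054.41 − $419.48 = $1634.93

$1634.93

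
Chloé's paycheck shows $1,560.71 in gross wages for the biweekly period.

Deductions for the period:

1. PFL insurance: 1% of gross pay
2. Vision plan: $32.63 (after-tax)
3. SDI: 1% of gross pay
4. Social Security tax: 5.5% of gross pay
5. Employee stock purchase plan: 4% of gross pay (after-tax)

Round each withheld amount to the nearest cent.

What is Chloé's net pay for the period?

$1,348.59

Social Security tax: $1,560.71 × 0.055 = $85.84
SDI: $1,560.71 × 0.01 = $15.61
PFL insurance: $1,560.71 × 0.01 = $15.61
Employee stock purchase plan: $1,560.71 × 0.04 = $62.43
Vision plan: $32.63
Total deductions = $85.84 + $15.61 + $15.61 + $62.43 + $32.63 = $212.12
Net pay = $1,560.71 − $212.12 = $1,348.59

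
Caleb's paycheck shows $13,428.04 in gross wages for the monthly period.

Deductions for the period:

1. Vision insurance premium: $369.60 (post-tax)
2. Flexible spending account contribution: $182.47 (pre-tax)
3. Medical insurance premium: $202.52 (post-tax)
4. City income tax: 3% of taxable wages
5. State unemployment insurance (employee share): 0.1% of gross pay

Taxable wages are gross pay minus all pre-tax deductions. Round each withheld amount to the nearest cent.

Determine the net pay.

$12,262.65

Flexible spending account contribution: $182.47
Taxable wages = $13,428.04 − $182.47 = $13,245.57
City income tax: $13,245.57 × 0.03 = $397.37
State unemployment insurance (employee share): $13,428.04 × 0.001 = $13.43
Medical insurance premium: $202.52
Vision insurance premium: $369.60
Total deductions = $182.47 + $397.37 + $13.43 + $202.52 + $369.60 = $1,165.39
Net pay = $13,428.04 − $1,165.39 = $12,262.65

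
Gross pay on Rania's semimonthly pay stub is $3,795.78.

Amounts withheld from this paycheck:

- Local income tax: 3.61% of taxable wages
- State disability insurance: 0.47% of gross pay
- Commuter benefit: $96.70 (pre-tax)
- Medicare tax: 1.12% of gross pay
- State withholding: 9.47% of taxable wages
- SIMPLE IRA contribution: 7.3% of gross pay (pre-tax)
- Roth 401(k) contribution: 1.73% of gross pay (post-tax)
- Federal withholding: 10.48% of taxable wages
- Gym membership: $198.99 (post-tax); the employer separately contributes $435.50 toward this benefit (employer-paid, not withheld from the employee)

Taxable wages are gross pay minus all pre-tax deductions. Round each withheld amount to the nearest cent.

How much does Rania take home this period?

$2,290.77

SIMPLE IRA contribution: $3,795.78 × 0.073 = $277.09
Commuter benefit: $96.70
Pre-tax total = $277.09 + $96.70 = $373.79
Taxable wages = $3,795.78 − $373.79 = $3,421.99
State withholding: $3,421.99 × 0.0947 = $324.06
Federal withholding: $3,421.99 × 0.1048 = $358.62
Local income tax: $3,421.99 × 0.0361 = $123.53
Medicare tax: $3,795.78 × 0.0112 = $42.51
State disability insurance: $3,795.78 × 0.0047 = $17.84
Roth 401(k) contribution: $3,795.78 × 0.0173 = $65.67
Gym membership: $198.99
(Employer's $435.50 toward gym membership is not withheld from the employee.)
Total deductions = $277.09 + $96.70 + $324.06 + $358.62 + $123.53 + $42.51 + $17.84 + $65.67 + $198.99 = $1,505.01
Net pay = $3,795.78 − $1,505.01 = $2,290.77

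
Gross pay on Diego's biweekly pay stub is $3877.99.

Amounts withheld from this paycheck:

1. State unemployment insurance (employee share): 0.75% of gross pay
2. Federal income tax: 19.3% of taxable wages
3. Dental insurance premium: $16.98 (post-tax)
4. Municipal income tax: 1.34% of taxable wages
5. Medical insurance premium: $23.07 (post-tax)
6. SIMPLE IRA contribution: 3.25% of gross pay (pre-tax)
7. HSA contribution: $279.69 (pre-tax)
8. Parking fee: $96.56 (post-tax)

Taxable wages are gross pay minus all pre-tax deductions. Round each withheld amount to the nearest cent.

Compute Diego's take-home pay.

HSA contribution: $279.69
SIMPLE IRA contribution: $3877.99 × 0.0325 = $126.03
Pre-tax total = $279.69 + $126.03 = $405.72
Taxable wages = $3877.99 − $405.72 = $3472.27
Federal income tax: $3472.27 × 0.193 = $670.15
Municipal income tax: $3472.27 × 0.0134 = $46.53
State unemployment insurance (employee share): $3877.99 × 0.0075 = $29.08
Dental insurance premium: $16.98
Medical insurance premium: $23.07
Parking fee: $96.56
Total deductions = $279.69 + $126.03 + $670.15 + $46.53 + $29.08 + $16.98 + $23.07 + $96.56 = $1288.09
Net pay = $3877.99 − $1288.09 = $2589.90

$2589.90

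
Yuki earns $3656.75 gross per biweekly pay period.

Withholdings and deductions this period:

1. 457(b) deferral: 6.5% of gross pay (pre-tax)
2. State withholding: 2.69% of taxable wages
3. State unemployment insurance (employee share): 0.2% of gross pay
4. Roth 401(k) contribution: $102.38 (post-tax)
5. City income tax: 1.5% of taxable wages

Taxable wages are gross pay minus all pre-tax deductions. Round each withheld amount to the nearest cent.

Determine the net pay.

$3166.11

457(b) deferral: $3656.75 × 0.065 = $237.69
Taxable wages = $3656.75 − $237.69 = $3419.06
State withholding: $3419.06 × 0.0269 = $91.97
City income tax: $3419.06 × 0.015 = $51.29
State unemployment insurance (employee share): $3656.75 × 0.002 = $7.31
Roth 401(k) contribution: $102.38
Total deductions = $237.69 + $91.97 + $51.29 + $7.31 + $102.38 = $490.64
Net pay = $3656.75 − $490.64 = $3166.11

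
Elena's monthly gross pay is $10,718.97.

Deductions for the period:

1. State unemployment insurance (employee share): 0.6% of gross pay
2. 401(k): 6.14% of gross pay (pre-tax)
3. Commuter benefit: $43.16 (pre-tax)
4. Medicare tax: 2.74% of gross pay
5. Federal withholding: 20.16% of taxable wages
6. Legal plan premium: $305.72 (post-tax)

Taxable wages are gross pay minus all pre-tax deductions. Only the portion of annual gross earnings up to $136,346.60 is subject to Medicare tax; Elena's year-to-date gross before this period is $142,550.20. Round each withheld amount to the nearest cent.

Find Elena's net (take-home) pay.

$7,628.08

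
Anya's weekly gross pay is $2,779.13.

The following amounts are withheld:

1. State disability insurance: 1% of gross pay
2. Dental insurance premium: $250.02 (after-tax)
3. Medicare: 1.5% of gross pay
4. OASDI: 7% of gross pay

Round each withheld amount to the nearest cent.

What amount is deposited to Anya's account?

$2,265.09

Medicare: $2,779.13 × 0.015 = $41.69
OASDI: $2,779.13 × 0.07 = $194.54
State disability insurance: $2,779.13 × 0.01 = $27.79
Dental insurance premium: $250.02
Total deductions = $41.69 + $194.54 + $27.79 + $250.02 = $514.04
Net pay = $2,779.13 − $514.04 = $2,265.09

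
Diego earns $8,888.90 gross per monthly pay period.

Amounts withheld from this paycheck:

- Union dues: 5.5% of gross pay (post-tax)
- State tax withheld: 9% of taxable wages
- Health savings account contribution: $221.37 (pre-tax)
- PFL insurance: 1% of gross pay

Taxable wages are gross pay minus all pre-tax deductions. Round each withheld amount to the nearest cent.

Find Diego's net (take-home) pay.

Health savings account contribution: $221.37
Taxable wages = $8,888.90 − $221.37 = $8,667.53
State tax withheld: $8,667.53 × 0.09 = $780.08
PFL insurance: $8,888.90 × 0.01 = $88.89
Union dues: $8,888.90 × 0.055 = $488.89
Total deductions = $221.37 + $780.08 + $88.89 + $488.89 = $1,579.23
Net pay = $8,888.90 − $1,579.23 = $7,309.67

$7,309.67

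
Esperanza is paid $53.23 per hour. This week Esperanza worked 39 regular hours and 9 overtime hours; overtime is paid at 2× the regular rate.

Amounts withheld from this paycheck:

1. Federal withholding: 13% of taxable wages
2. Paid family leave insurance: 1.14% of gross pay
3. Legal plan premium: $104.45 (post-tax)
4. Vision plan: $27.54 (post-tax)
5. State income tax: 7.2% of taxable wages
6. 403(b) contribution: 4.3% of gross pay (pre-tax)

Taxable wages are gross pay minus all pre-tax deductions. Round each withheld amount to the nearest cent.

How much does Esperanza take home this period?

Regular pay: 39 × $53.23 = $2,075.97
Overtime pay: 9 × $53.23 × 2 = $958.14
Gross pay = $2,075.97 + $958.14 = $3,034.11
403(b) contribution: $3,034.11 × 0.043 = $130.47
Taxable wages = $3,034.11 − $130.47 = $2,903.64
Federal withholding: $2,903.64 × 0.13 = $377.47
State income tax: $2,903.64 × 0.072 = $209.06
Paid family leave insurance: $3,034.11 × 0.0114 = $34.59
Vision plan: $27.54
Legal plan premium: $104.45
Total deductions = $130.47 + $377.47 + $209.06 + $34.59 + $27.54 + $104.45 = $883.58
Net pay = $3,034.11 − $883.58 = $2,150.53

$2,150.53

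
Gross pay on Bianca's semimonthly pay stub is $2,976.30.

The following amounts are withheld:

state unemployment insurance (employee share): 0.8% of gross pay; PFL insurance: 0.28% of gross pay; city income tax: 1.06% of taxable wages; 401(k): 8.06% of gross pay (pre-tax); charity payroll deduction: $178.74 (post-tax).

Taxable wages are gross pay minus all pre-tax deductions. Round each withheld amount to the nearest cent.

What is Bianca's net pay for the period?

$2,496.52

401(k): $2,976.30 × 0.0806 = $239.89
Taxable wages = $2,976.30 − $239.89 = $2,736.41
City income tax: $2,736.41 × 0.0106 = $29.01
PFL insurance: $2,976.30 × 0.0028 = $8.33
State unemployment insurance (employee share): $2,976.30 × 0.008 = $23.81
Charity payroll deduction: $178.74
Total deductions = $239.89 + $29.01 + $8.33 + $23.81 + $178.74 = $479.78
Net pay = $2,976.30 − $479.78 = $2,496.52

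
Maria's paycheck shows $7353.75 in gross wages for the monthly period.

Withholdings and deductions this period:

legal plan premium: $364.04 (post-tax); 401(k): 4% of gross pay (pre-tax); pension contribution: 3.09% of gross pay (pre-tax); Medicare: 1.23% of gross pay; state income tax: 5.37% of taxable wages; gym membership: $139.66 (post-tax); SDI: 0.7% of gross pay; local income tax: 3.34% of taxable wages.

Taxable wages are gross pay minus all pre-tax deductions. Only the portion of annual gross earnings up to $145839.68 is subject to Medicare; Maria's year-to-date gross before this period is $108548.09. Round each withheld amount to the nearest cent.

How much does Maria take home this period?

$5591.64

Pension contribution: $7353.75 × 0.0309 = $227.23
401(k): $7353.75 × 0.04 = $294.15
Pre-tax total = $227.23 + $294.15 = $521.38
Taxable wages = $7353.75 − $521.38 = $6832.37
State income tax: $6832.37 × 0.0537 = $366.90
Local income tax: $6832.37 × 0.0334 = $228.20
Medicare: cap not yet reached, full $7353.75 is subject → $7353.75 × 0.0123 = $90.45
SDI: $7353.75 × 0.007 = $51.48
Legal plan premium: $364.04
Gym membership: $139.66
Total deductions = $227.23 + $294.15 + $366.90 + $228.20 + $90.45 + $51.48 + $364.04 + $139.66 = $1762.11
Net pay = $7353.75 − $1762.11 = $5591.64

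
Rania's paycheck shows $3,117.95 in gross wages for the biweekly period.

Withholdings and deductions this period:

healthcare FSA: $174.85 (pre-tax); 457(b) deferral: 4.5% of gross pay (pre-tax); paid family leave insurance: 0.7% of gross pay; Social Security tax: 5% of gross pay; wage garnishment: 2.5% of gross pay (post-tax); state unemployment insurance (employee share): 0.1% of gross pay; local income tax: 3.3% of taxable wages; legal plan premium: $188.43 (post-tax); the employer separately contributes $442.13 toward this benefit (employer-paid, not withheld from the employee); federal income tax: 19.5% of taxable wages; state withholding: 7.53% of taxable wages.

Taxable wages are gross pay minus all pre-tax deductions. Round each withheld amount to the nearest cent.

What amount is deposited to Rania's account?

Healthcare FSA: $174.85
457(b) deferral: $3,117.95 × 0.045 = $140.31
Pre-tax total = $174.85 + $140.31 = $315.16
Taxable wages = $3,117.95 − $315.16 = $2,802.79
Federal income tax: $2,802.79 × 0.195 = $546.54
State withholding: $2,802.79 × 0.0753 = $211.05
Local income tax: $2,802.79 × 0.033 = $92.49
Social Security tax: $3,117.95 × 0.05 = $155.90
Paid family leave insurance: $3,117.95 × 0.007 = $21.83
State unemployment insurance (employee share): $3,117.95 × 0.001 = $3.12
Wage garnishment: $3,117.95 × 0.025 = $77.95
Legal plan premium: $188.43
(Employer's $442.13 toward legal plan premium is not withheld from the employee.)
Total deductions = $174.85 + $140.31 + $546.54 + $211.05 + $92.49 + $155.90 + $21.83 + $3.12 + $77.95 + $188.43 = $1,612.47
Net pay = $3,117.95 − $1,612.47 = $1,505.48

$1,505.48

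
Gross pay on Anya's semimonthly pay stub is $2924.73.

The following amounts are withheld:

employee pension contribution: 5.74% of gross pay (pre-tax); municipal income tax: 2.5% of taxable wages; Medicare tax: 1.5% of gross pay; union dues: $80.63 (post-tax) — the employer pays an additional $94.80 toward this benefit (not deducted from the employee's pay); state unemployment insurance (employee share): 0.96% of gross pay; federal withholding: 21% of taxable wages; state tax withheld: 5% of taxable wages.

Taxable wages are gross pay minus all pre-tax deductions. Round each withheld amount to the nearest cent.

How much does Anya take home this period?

Employee pension contribution: $2924.73 × 0.0574 = $167.88
Taxable wages = $2924.73 − $167.88 = $2756.85
Federal withholding: $2756.85 × 0.21 = $578.94
State tax withheld: $2756.85 × 0.05 = $137.84
Municipal income tax: $2756.85 × 0.025 = $68.92
Medicare tax: $2924.73 × 0.015 = $43.87
State unemployment insurance (employee share): $2924.73 × 0.0096 = $28.08
Union dues: $80.63
(Employer's $94.80 toward union dues is not withheld from the employee.)
Total deductions = $167.88 + $578.94 + $137.84 + $68.92 + $43.87 + $28.08 + $80.63 = $1106.16
Net pay = $2924.73 − $1106.16 = $1818.57

$1818.57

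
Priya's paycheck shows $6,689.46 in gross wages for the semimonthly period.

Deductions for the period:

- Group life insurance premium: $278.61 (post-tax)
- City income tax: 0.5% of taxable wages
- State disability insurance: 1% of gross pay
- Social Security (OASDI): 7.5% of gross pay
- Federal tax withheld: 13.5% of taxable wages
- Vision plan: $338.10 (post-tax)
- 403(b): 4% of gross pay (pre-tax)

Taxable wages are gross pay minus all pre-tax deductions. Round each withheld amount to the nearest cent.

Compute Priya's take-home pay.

403(b): $6,689.46 × 0.04 = $267.58
Taxable wages = $6,689.46 − $267.58 = $6,421.88
City income tax: $6,421.88 × 0.005 = $32.11
Federal tax withheld: $6,421.88 × 0.135 = $866.95
State disability insurance: $6,689.46 × 0.01 = $66.89
Social Security (OASDI): $6,689.46 × 0.075 = $501.71
Group life insurance premium: $278.61
Vision plan: $338.10
Total deductions = $267.58 + $32.11 + $866.95 + $66.89 + $501.71 + $278.61 + $338.10 = $2,351.95
Net pay = $6,689.46 − $2,351.95 = $4,337.51

$4,337.51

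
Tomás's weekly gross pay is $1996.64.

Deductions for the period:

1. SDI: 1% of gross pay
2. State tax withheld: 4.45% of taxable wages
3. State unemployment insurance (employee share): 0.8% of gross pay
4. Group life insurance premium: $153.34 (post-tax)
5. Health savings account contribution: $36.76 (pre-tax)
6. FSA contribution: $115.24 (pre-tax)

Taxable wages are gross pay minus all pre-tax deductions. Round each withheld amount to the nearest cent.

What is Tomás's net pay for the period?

$1573.27

FSA contribution: $115.24
Health savings account contribution: $36.76
Pre-tax total = $115.24 + $36.76 = $152.00
Taxable wages = $1996.64 − $152.00 = $1844.64
State tax withheld: $1844.64 × 0.0445 = $82.09
SDI: $1996.64 × 0.01 = $19.97
State unemployment insurance (employee share): $1996.64 × 0.008 = $15.97
Group life insurance premium: $153.34
Total deductions = $115.24 + $36.76 + $82.09 + $19.97 + $15.97 + $153.34 = $423.37
Net pay = $1996.64 − $423.37 = $1573.27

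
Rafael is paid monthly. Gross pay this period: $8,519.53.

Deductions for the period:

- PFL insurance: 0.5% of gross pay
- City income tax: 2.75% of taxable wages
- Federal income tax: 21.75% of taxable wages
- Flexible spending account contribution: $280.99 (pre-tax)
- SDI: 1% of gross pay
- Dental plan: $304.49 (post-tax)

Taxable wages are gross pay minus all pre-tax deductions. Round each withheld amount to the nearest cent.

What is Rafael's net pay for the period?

$5,787.81

Flexible spending account contribution: $280.99
Taxable wages = $8,519.53 − $280.99 = $8,238.54
Federal income tax: $8,238.54 × 0.2175 = $1,791.88
City income tax: $8,238.54 × 0.0275 = $226.56
SDI: $8,519.53 × 0.01 = $85.20
PFL insurance: $8,519.53 × 0.005 = $42.60
Dental plan: $304.49
Total deductions = $280.99 + $1,791.88 + $226.56 + $85.20 + $42.60 + $304.49 = $2,731.72
Net pay = $8,519.53 − $2,731.72 = $5,787.81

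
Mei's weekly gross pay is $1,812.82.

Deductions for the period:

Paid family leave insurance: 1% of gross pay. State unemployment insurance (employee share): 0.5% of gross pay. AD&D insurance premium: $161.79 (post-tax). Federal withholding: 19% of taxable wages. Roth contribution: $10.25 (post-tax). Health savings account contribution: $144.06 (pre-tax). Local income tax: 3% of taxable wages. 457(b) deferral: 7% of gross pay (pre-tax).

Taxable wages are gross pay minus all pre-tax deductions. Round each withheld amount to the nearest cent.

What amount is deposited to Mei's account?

457(b) deferral: $1,812.82 × 0.07 = $126.90
Health savings account contribution: $144.06
Pre-tax total = $126.90 + $144.06 = $270.96
Taxable wages = $1,812.82 − $270.96 = $1,541.86
Local income tax: $1,541.86 × 0.03 = $46.26
Federal withholding: $1,541.86 × 0.19 = $292.95
State unemployment insurance (employee share): $1,812.82 × 0.005 = $9.06
Paid family leave insurance: $1,812.82 × 0.01 = $18.13
AD&D insurance premium: $161.79
Roth contribution: $10.25
Total deductions = $126.90 + $144.06 + $46.26 + $292.95 + $9.06 + $18.13 + $161.79 + $10.25 = $809.40
Net pay = $1,812.82 − $809.40 = $1,003.42

$1,003.42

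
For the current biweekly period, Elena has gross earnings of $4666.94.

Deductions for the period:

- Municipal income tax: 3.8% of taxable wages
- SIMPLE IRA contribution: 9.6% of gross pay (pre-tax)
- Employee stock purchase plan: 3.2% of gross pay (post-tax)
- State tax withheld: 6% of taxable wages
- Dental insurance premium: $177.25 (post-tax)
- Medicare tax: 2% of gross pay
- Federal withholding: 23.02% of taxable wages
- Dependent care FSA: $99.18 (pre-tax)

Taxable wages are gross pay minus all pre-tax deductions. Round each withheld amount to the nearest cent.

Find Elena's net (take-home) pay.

$2347.71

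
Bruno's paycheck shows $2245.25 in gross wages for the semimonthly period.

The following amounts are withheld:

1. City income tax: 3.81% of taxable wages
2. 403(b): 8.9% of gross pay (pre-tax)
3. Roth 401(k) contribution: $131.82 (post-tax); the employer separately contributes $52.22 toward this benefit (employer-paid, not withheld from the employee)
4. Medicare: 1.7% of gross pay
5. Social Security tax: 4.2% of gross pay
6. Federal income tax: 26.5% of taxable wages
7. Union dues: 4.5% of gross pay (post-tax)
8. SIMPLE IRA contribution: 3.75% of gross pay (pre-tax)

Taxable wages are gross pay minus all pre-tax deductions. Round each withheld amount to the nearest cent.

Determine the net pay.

SIMPLE IRA contribution: $2245.25 × 0.0375 = $84.20
403(b): $2245.25 × 0.089 = $199.83
Pre-tax total = $84.20 + $199.83 = $284.03
Taxable wages = $2245.25 − $284.03 = $1961.22
Federal income tax: $1961.22 × 0.265 = $519.72
City income tax: $1961.22 × 0.0381 = $74.72
Social Security tax: $2245.25 × 0.042 = $94.30
Medicare: $2245.25 × 0.017 = $38.17
Union dues: $2245.25 × 0.045 = $101.04
Roth 401(k) contribution: $131.82
(Employer's $52.22 toward Roth 401(k) contribution is not withheld from the employee.)
Total deductions = $84.20 + $199.83 + $519.72 + $74.72 + $94.30 + $38.17 + $101.04 + $131.82 = $1243.80
Net pay = $2245.25 − $1243.80 = $1001.45

$1001.45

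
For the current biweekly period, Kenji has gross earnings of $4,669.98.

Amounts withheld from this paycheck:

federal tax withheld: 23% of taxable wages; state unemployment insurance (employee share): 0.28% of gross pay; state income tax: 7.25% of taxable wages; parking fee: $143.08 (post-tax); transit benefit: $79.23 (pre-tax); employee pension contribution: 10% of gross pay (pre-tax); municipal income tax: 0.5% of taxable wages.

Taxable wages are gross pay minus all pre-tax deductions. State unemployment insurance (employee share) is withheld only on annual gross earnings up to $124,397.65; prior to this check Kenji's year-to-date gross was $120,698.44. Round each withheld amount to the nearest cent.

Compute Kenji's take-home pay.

Transit benefit: $79.23
Employee pension contribution: $4,669.98 × 0.1 = $467.00
Pre-tax total = $79.23 + $467.00 = $546.23
Taxable wages = $4,669.98 − $546.23 = $4,123.75
Municipal income tax: $4,123.75 × 0.005 = $20.62
State income tax: $4,123.75 × 0.0725 = $298.97
Federal tax withheld: $4,123.75 × 0.23 = $948.46
State unemployment insurance (employee share): only $124,397.65 − $120,698.44 = $3,699.21 of this check is subject → $3,699.21 × 0.0028 = $10.36
Parking fee: $143.08
Total deductions = $79.23 + $467.00 + $20.62 + $298.97 + $948.46 + $10.36 + $143.08 = $1,967.72
Net pay = $4,669.98 − $1,967.72 = $2,702.26

$2,702.26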